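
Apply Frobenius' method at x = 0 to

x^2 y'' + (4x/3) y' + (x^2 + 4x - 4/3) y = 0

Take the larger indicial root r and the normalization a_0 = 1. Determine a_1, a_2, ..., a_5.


Write in Frobenius form y'' + (p(x)/x) y' + (q(x)/x^2) y = 0:
  p(x) = 4/3,  q(x) = x^2 + 4x - 4/3.
Indicial equation: r(r-1) + (4/3) r + (-4/3) = 0 -> roots r_1 = 1, r_2 = -4/3.
Take r = r_1 = 1. Let y(x) = x^r sum_{n>=0} a_n x^n with a_0 = 1.
Substitute y = x^r sum a_n x^n and match x^{r+n}. The recurrence is
  D(n) a_n + 4 a_{n-1} + 1 a_{n-2} = 0,  where D(n) = (r+n)(r+n-1) + (4/3)(r+n) + (-4/3).
  a_n = [-4 a_{n-1} - 1 a_{n-2}] / D(n).
Since the indicial polynomial factors as (r - r_1)(r - r_2), D(n) = (r_1 + n - r_1)(r_1 + n - r_2) = n(n + 7/3).
Evaluating step by step (a_0 = 1):
  n = 1: D(1) = 1(1 + 7/3) = 10/3; numerator = -4(1) = -4; a_1 = (-4)/(10/3) = -6/5
  n = 2: D(2) = 2(2 + 7/3) = 26/3; numerator = -4(-6/5) - 1(1) = 19/5; a_2 = (19/5)/(26/3) = 57/130
  n = 3: D(3) = 3(3 + 7/3) = 16; numerator = -4(57/130) - 1(-6/5) = -36/65; a_3 = (-36/65)/(16) = -9/260
  n = 4: D(4) = 4(4 + 7/3) = 76/3; numerator = -4(-9/260) - 1(57/130) = -3/10; a_4 = (-3/10)/(76/3) = -9/760
  n = 5: D(5) = 5(5 + 7/3) = 110/3; numerator = -4(-9/760) - 1(-9/260) = 81/988; a_5 = (81/988)/(110/3) = 243/108680

r = 1; a_0 = 1; a_1 = -6/5; a_2 = 57/130; a_3 = -9/260; a_4 = -9/760; a_5 = 243/108680


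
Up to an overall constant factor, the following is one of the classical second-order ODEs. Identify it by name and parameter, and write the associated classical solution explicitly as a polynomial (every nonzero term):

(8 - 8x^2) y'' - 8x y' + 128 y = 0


All three coefficients share the factor 8; dividing through by 8 gives  (1 - x^2) y'' - x y' + 16 y = 0.
This matches the Chebyshev equation (1 - x^2) y'' - x y' + n^2 y = 0 (note the -x y' term, not -2x y') with n^2 = 16, so n = 4; the polynomial solution is T_4(x).
With y = sum_k a_k x^k, matching x^k gives (k+2)(k+1) a_{k+2} = (k^2 - n^2) a_k = (k - 4)(k + 4) a_k. The right side vanishes at k = 4, so the series with the parity of 4 terminates at degree 4.
Standard normalization: leading coefficient of T_n is 2^(n-1), so a_4 = 2^3 = 8. Work downward with a_k = (k+1)(k+2) a_{k+2} / ((k - 4)(k + 4)):
  a_2 = (3)(4)(8) / ((2 - 4)(2 + 4)) = 96/(-12) = -8
  a_0 = (1)(2)(-8) / ((0 - 4)(0 + 4)) = -16/(-16) = 1
Hence T_4(x) = 8 x^4 - 8 x^2 + 1.

T_4(x); series = 8 x^4 - 8 x^2 + 1


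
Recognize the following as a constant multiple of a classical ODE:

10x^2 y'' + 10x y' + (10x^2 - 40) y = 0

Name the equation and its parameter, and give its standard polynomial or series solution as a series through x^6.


All three coefficients share the factor 10; dividing through by 10 gives  x^2 y'' + x y' + (x^2 - 4) y = 0.
This matches the Bessel equation x^2 y'' + x y' + (x^2 - nu^2) y = 0 with nu^2 = 4, so nu = 2; the solution bounded at x = 0 is J_2(x).
Frobenius at x = 0: indicial roots ±nu; for r = nu the recurrence k(k + 2nu) c_k = -c_{k-2} gives the standard series J_nu(x) = sum_{k>=0} (-1)^k / (k! (k+nu)!) (x/2)^(2k+nu). Evaluate the first 3 terms:
  k = 0: (-1)^0 / (0! * 2! * 2^2) x^2 = 1/(1*2*4) x^2 = (1/8) x^2
  k = 1: (-1)^1 / (1! * 3! * 2^4) x^4 = -1/(1*6*16) x^4 = (-1/96) x^4
  k = 2: (-1)^2 / (2! * 4! * 2^6) x^6 = 1/(2*24*64) x^6 = (1/3072) x^6
Hence J_2(x) = x^6/3072 - x^4/96 + x^2/8 + ....

J_2(x); series = x^6/3072 - x^4/96 + x^2/8


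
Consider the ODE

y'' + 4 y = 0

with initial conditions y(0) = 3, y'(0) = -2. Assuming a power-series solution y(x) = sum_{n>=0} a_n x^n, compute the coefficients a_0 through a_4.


Ansatz: y(x) = sum_{n>=0} a_n x^n, so y'(x) = sum_{n>=1} n a_n x^(n-1) and y''(x) = sum_{n>=2} n(n-1) a_n x^(n-2).
Substitute into P(x) y'' + Q(x) y' + R(x) y = 0 with P(x) = 1, Q(x) = 0, R(x) = 4, and match powers of x.
Initial conditions: a_0 = 3, a_1 = -2.
Setting the coefficient of each power of x to zero and solving order by order (substituting the coefficients already found):
  x^0: 2 a_2 + 4 a_0 = 0  ->  2 a_2 = -4 a_0 = -12  ->  a_2 = -6
  x^1: 6 a_3 + 4 a_1 = 0  ->  6 a_3 = -4 a_1 = 8  ->  a_3 = 4/3
  x^2: 12 a_4 + 4 a_2 = 0  ->  12 a_4 = -4 a_2 = 24  ->  a_4 = 2
Truncated series: y(x) = 3 - 2 x - 6 x^2 + (4/3) x^3 + 2 x^4 + O(x^5).

a_0 = 3; a_1 = -2; a_2 = -6; a_3 = 4/3; a_4 = 2


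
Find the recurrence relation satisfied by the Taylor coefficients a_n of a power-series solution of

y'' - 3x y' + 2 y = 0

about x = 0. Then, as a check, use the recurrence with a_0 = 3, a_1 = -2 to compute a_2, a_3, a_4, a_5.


Substitute y = sum_n a_n x^n.
y''(x) has coefficient (n+2)(n+1) a_{n+2} at x^n;
-3 x y'(x) has coefficient -3 n a_n at x^n (shift);
2 y(x) has coefficient 2 a_n at x^n.
Matching x^n: (n+2)(n+1) a_{n+2} + (-3n + 2) a_n = 0.
Thus a_{n+2} = (3n - 2) / ((n+1)(n+2)) * a_n.

Check with a_0 = 3, a_1 = -2 (apply the recurrence for n = 0, 1, 2, 3): a_0 = 3, a_1 = -2, a_2 = -3, a_3 = -1/3, a_4 = -1, a_5 = -7/60.

a_(n+2) = (3n - 2) / ((n+1)(n+2)) * a_n; check: a_0 = 3, a_1 = -2, a_2 = -3, a_3 = -1/3, a_4 = -1, a_5 = -7/60


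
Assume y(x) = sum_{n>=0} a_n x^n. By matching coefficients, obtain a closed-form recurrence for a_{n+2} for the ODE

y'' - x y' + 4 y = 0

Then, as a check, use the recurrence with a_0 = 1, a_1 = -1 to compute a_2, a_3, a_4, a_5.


Substitute y = sum_n a_n x^n.
y''(x) has coefficient (n+2)(n+1) a_{n+2} at x^n;
-x y'(x) has coefficient -n a_n at x^n (shift);
4 y(x) has coefficient 4 a_n at x^n.
Matching x^n: (n+2)(n+1) a_{n+2} + (-n + 4) a_n = 0.
Thus a_{n+2} = (n - 4) / ((n+1)(n+2)) * a_n.

Check with a_0 = 1, a_1 = -1 (apply the recurrence for n = 0, 1, 2, 3): a_0 = 1, a_1 = -1, a_2 = -2, a_3 = 1/2, a_4 = 1/3, a_5 = -1/40.

a_(n+2) = (n - 4) / ((n+1)(n+2)) * a_n; check: a_0 = 1, a_1 = -1, a_2 = -2, a_3 = 1/2, a_4 = 1/3, a_5 = -1/40


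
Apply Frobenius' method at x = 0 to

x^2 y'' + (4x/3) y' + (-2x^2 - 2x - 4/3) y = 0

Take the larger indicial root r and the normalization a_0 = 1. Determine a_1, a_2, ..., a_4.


Write in Frobenius form y'' + (p(x)/x) y' + (q(x)/x^2) y = 0:
  p(x) = 4/3,  q(x) = -2x^2 - 2x - 4/3.
Indicial equation: r(r-1) + (4/3) r + (-4/3) = 0 -> roots r_1 = 1, r_2 = -4/3.
Take r = r_1 = 1. Let y(x) = x^r sum_{n>=0} a_n x^n with a_0 = 1.
Substitute y = x^r sum a_n x^n and match x^{r+n}. The recurrence is
  D(n) a_n - 2 a_{n-1} - 2 a_{n-2} = 0,  where D(n) = (r+n)(r+n-1) + (4/3)(r+n) + (-4/3).
  a_n = [2 a_{n-1} + 2 a_{n-2}] / D(n).
Since the indicial polynomial factors as (r - r_1)(r - r_2), D(n) = (r_1 + n - r_1)(r_1 + n - r_2) = n(n + 7/3).
Evaluating step by step (a_0 = 1):
  n = 1: D(1) = 1(1 + 7/3) = 10/3; numerator = 2(1) = 2; a_1 = (2)/(10/3) = 3/5
  n = 2: D(2) = 2(2 + 7/3) = 26/3; numerator = 2(3/5) + 2(1) = 16/5; a_2 = (16/5)/(26/3) = 24/65
  n = 3: D(3) = 3(3 + 7/3) = 16; numerator = 2(24/65) + 2(3/5) = 126/65; a_3 = (126/65)/(16) = 63/520
  n = 4: D(4) = 4(4 + 7/3) = 76/3; numerator = 2(63/520) + 2(24/65) = 51/52; a_4 = (51/52)/(76/3) = 153/3952

r = 1; a_0 = 1; a_1 = 3/5; a_2 = 24/65; a_3 = 63/520; a_4 = 153/3952


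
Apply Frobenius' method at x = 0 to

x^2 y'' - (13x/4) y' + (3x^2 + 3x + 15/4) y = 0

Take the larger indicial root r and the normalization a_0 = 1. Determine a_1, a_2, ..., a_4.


Write in Frobenius form y'' + (p(x)/x) y' + (q(x)/x^2) y = 0:
  p(x) = -13/4,  q(x) = 3x^2 + 3x + 15/4.
Indicial equation: r(r-1) + (-13/4) r + (15/4) = 0 -> roots r_1 = 3, r_2 = 5/4.
Take r = r_1 = 3. Let y(x) = x^r sum_{n>=0} a_n x^n with a_0 = 1.
Substitute y = x^r sum a_n x^n and match x^{r+n}. The recurrence is
  D(n) a_n + 3 a_{n-1} + 3 a_{n-2} = 0,  where D(n) = (r+n)(r+n-1) + (-13/4)(r+n) + (15/4).
  a_n = [-3 a_{n-1} - 3 a_{n-2}] / D(n).
Since the indicial polynomial factors as (r - r_1)(r - r_2), D(n) = (r_1 + n - r_1)(r_1 + n - r_2) = n(n + 7/4).
Evaluating step by step (a_0 = 1):
  n = 1: D(1) = 1(1 + 7/4) = 11/4; numerator = -3(1) = -3; a_1 = (-3)/(11/4) = -12/11
  n = 2: D(2) = 2(2 + 7/4) = 15/2; numerator = -3(-12/11) - 3(1) = 3/11; a_2 = (3/11)/(15/2) = 2/55
  n = 3: D(3) = 3(3 + 7/4) = 57/4; numerator = -3(2/55) - 3(-12/11) = 174/55; a_3 = (174/55)/(57/4) = 232/1045
  n = 4: D(4) = 4(4 + 7/4) = 23; numerator = -3(232/1045) - 3(2/55) = -162/209; a_4 = (-162/209)/(23) = -162/4807

r = 3; a_0 = 1; a_1 = -12/11; a_2 = 2/55; a_3 = 232/1045; a_4 = -162/4807


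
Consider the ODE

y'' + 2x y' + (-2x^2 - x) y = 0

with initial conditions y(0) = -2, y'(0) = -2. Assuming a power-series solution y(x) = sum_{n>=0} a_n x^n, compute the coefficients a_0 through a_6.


Ansatz: y(x) = sum_{n>=0} a_n x^n, so y'(x) = sum_{n>=1} n a_n x^(n-1) and y''(x) = sum_{n>=2} n(n-1) a_n x^(n-2).
Substitute into P(x) y'' + Q(x) y' + R(x) y = 0 with P(x) = 1, Q(x) = 2x, R(x) = -2x^2 - x, and match powers of x.
Initial conditions: a_0 = -2, a_1 = -2.
Setting the coefficient of each power of x to zero and solving order by order (substituting the coefficients already found):
  x^0: 2 a_2 = 0  ->  a_2 = 0
  x^1: 6 a_3 + 2 a_1 - a_0 = 0  ->  6 a_3 = -2 a_1 + a_0 = 2  ->  a_3 = 1/3
  x^2: 12 a_4 + 4 a_2 - a_1 - 2 a_0 = 0  ->  12 a_4 = -4 a_2 + a_1 + 2 a_0 = -6  ->  a_4 = -1/2
  x^3: 20 a_5 + 6 a_3 - a_2 - 2 a_1 = 0  ->  20 a_5 = -6 a_3 + a_2 + 2 a_1 = -6  ->  a_5 = -3/10
  x^4: 30 a_6 + 8 a_4 - a_3 - 2 a_2 = 0  ->  30 a_6 = -8 a_4 + a_3 + 2 a_2 = 13/3  ->  a_6 = 13/90
Truncated series: y(x) = -2 - 2 x + (1/3) x^3 - (1/2) x^4 - (3/10) x^5 + (13/90) x^6 + O(x^7).

a_0 = -2; a_1 = -2; a_2 = 0; a_3 = 1/3; a_4 = -1/2; a_5 = -3/10; a_6 = 13/90


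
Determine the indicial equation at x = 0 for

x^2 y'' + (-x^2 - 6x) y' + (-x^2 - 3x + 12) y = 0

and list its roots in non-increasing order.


Divide by x^2 to reach normal form y'' + P_1(x) y' + P_2(x) y = 0 with P_1(x) = -1 - 6/x and P_2(x) = -1 - 3/x + 12/x^2.
x = 0 is a singular point because the y'-coefficient -1 - 6/x has a pole at x = 0 and the y-coefficient -1 - 3/x + 12/x^2 has a pole at x = 0.
It is a regular singular point because x P_1(x) = p(x) = -x - 6 and x^2 P_2(x) = q(x) = -x^2 - 3x + 12 are polynomials, hence analytic at x = 0.
p(0) = -6,  q(0) = 12.
Indicial equation: r(r-1) + p(0) r + q(0) = 0, i.e. r^2 + (p(0) - 1) r + q(0) = 0, i.e. r^2 - 7 r + 12 = 0.
Discriminant: (-7)^2 - 4(12) = 1, so r = (7 ± 1)/2.
Solving: r_1 = 4, r_2 = 3.

indicial: r^2 - 7 r + 12 = 0; roots r_1 = 4, r_2 = 3


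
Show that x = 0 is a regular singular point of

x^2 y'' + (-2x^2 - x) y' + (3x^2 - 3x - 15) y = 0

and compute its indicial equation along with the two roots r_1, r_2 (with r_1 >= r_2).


Divide by x^2 to reach normal form y'' + P_1(x) y' + P_2(x) y = 0 with P_1(x) = -2 - 1/x and P_2(x) = 3 - 3/x - 15/x^2.
x = 0 is a singular point because the y'-coefficient -2 - 1/x has a pole at x = 0 and the y-coefficient 3 - 3/x - 15/x^2 has a pole at x = 0.
It is a regular singular point because x P_1(x) = p(x) = -2x - 1 and x^2 P_2(x) = q(x) = 3x^2 - 3x - 15 are polynomials, hence analytic at x = 0.
p(0) = -1,  q(0) = -15.
Indicial equation: r(r-1) + p(0) r + q(0) = 0, i.e. r^2 + (p(0) - 1) r + q(0) = 0, i.e. r^2 - 2 r - 15 = 0.
Discriminant: (-2)^2 - 4(-15) = 64, so r = (2 ± 8)/2.
Solving: r_1 = 5, r_2 = -3.

indicial: r^2 - 2 r - 15 = 0; roots r_1 = 5, r_2 = -3


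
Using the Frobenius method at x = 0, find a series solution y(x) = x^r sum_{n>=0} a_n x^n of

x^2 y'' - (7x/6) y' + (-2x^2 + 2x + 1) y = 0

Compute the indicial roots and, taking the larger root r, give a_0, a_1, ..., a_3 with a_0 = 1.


Write in Frobenius form y'' + (p(x)/x) y' + (q(x)/x^2) y = 0:
  p(x) = -7/6,  q(x) = -2x^2 + 2x + 1.
Indicial equation: r(r-1) + (-7/6) r + (1) = 0 -> roots r_1 = 3/2, r_2 = 2/3.
Take r = r_1 = 3/2. Let y(x) = x^r sum_{n>=0} a_n x^n with a_0 = 1.
Substitute y = x^r sum a_n x^n and match x^{r+n}. The recurrence is
  D(n) a_n + 2 a_{n-1} - 2 a_{n-2} = 0,  where D(n) = (r+n)(r+n-1) + (-7/6)(r+n) + (1).
  a_n = [-2 a_{n-1} + 2 a_{n-2}] / D(n).
Since the indicial polynomial factors as (r - r_1)(r - r_2), D(n) = (r_1 + n - r_1)(r_1 + n - r_2) = n(n + 5/6).
Evaluating step by step (a_0 = 1):
  n = 1: D(1) = 1(1 + 5/6) = 11/6; numerator = -2(1) = -2; a_1 = (-2)/(11/6) = -12/11
  n = 2: D(2) = 2(2 + 5/6) = 17/3; numerator = -2(-12/11) + 2(1) = 46/11; a_2 = (46/11)/(17/3) = 138/187
  n = 3: D(3) = 3(3 + 5/6) = 23/2; numerator = -2(138/187) + 2(-12/11) = -684/187; a_3 = (-684/187)/(23/2) = -1368/4301

r = 3/2; a_0 = 1; a_1 = -12/11; a_2 = 138/187; a_3 = -1368/4301


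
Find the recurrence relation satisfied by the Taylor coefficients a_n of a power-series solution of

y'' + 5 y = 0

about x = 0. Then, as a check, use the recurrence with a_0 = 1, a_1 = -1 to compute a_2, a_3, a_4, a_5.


Substitute y = sum_n a_n x^n into y'' + (const) y = 0.
y''(x) = sum_{n>=0} (n+2)(n+1) a_{n+2} x^n.
The ODE becomes sum_n [(n+2)(n+1) a_{n+2} + 5 a_n] x^n = 0.
Setting each coefficient to zero gives the recurrence:
  (n+2)(n+1) a_{n+2} + 5 a_n = 0,
  a_{n+2} = -5 / ((n+1)(n+2)) a_n.

Check with a_0 = 1, a_1 = -1 (apply the recurrence for n = 0, 1, 2, 3): a_0 = 1, a_1 = -1, a_2 = -5/2, a_3 = 5/6, a_4 = 25/24, a_5 = -5/24.

a_{n+2} = -5/((n+1)(n+2)) * a_n; check: a_0 = 1, a_1 = -1, a_2 = -5/2, a_3 = 5/6, a_4 = 25/24, a_5 = -5/24


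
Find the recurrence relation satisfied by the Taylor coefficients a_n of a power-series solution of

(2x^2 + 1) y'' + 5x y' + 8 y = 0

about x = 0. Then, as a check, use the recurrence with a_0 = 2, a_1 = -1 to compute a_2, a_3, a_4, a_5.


Substitute y = sum_n a_n x^n.
(1 + 2 x^2) y'' contributes (n+2)(n+1) a_{n+2} + 2 n(n-1) a_n at x^n.
5 x y'(x) contributes 5 n a_n at x^n.
8 y(x) contributes 8 a_n at x^n.
Matching x^n: (n+2)(n+1) a_{n+2} + (2 n(n-1) + 5 n + 8) a_n = 0.
Thus a_{n+2} = (-2 n(n-1) - 5 n - 8) / ((n+1)(n+2)) * a_n.

Check with a_0 = 2, a_1 = -1 (apply the recurrence for n = 0, 1, 2, 3): a_0 = 2, a_1 = -1, a_2 = -8, a_3 = 13/6, a_4 = 44/3, a_5 = -91/24.

a_(n+2) = (-2 n(n-1) - 5 n - 8) / ((n+1)(n+2)) * a_n; check: a_0 = 2, a_1 = -1, a_2 = -8, a_3 = 13/6, a_4 = 44/3, a_5 = -91/24


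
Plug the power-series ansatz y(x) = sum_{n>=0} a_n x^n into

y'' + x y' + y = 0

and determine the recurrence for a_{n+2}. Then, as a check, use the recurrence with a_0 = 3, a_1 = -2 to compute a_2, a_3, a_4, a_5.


Substitute y = sum_n a_n x^n.
y''(x) has coefficient (n+2)(n+1) a_{n+2} at x^n;
x y'(x) has coefficient n a_n at x^n (shift);
y(x) has coefficient 1 a_n at x^n.
Matching x^n: (n+2)(n+1) a_{n+2} + (n + 1) a_n = 0.
Thus a_{n+2} = (-n - 1) / ((n+1)(n+2)) * a_n.

Check with a_0 = 3, a_1 = -2 (apply the recurrence for n = 0, 1, 2, 3): a_0 = 3, a_1 = -2, a_2 = -3/2, a_3 = 2/3, a_4 = 3/8, a_5 = -2/15.

a_(n+2) = (-n - 1) / ((n+1)(n+2)) * a_n; check: a_0 = 3, a_1 = -2, a_2 = -3/2, a_3 = 2/3, a_4 = 3/8, a_5 = -2/15


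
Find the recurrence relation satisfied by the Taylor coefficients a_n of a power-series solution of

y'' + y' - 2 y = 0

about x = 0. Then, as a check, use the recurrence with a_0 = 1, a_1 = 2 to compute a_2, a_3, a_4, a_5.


Substitute y = sum_n a_n x^n.
y''(x) has coefficient (n+2)(n+1) a_{n+2} at x^n;
y'(x) has coefficient (n+1) a_{n+1} at x^n;
-2 y(x) has coefficient -2 a_n at x^n.
Matching x^n: (n+2)(n+1) a_{n+2} + (n+1) a_{n+1} - 2 a_n = 0.
Thus a_{n+2} = [-(n+1) a_{n+1} + 2 a_n] / ((n+1)(n+2)).

Check with a_0 = 1, a_1 = 2 (apply the recurrence for n = 0, 1, 2, 3): a_0 = 1, a_1 = 2, a_2 = 0, a_3 = 2/3, a_4 = -1/6, a_5 = 1/10.

a_(n+2) = [-(n+1) a_(n+1) + 2 a_n] / ((n+1)(n+2)); check: a_0 = 1, a_1 = 2, a_2 = 0, a_3 = 2/3, a_4 = -1/6, a_5 = 1/10


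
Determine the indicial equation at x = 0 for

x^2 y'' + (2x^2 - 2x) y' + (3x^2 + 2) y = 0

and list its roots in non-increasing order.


Divide by x^2 to reach normal form y'' + P_1(x) y' + P_2(x) y = 0 with P_1(x) = 2 - 2/x and P_2(x) = 3 + 2/x^2.
x = 0 is a singular point because the y'-coefficient 2 - 2/x has a pole at x = 0 and the y-coefficient 3 + 2/x^2 has a pole at x = 0.
It is a regular singular point because x P_1(x) = p(x) = 2x - 2 and x^2 P_2(x) = q(x) = 3x^2 + 2 are polynomials, hence analytic at x = 0.
p(0) = -2,  q(0) = 2.
Indicial equation: r(r-1) + p(0) r + q(0) = 0, i.e. r^2 + (p(0) - 1) r + q(0) = 0, i.e. r^2 - 3 r + 2 = 0.
Discriminant: (-3)^2 - 4(2) = 1, so r = (3 ± 1)/2.
Solving: r_1 = 2, r_2 = 1.

indicial: r^2 - 3 r + 2 = 0; roots r_1 = 2, r_2 = 1


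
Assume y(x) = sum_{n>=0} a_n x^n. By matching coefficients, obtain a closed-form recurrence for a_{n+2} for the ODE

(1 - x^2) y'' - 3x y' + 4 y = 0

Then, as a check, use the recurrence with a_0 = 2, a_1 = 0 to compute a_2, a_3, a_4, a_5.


Substitute y = sum_n a_n x^n.
(1 - 1 x^2) y'' contributes (n+2)(n+1) a_{n+2} - n(n-1) a_n at x^n.
-3 x y'(x) contributes -3 n a_n at x^n.
4 y(x) contributes 4 a_n at x^n.
Matching x^n: (n+2)(n+1) a_{n+2} + (-n(n-1) - 3 n + 4) a_n = 0.
Thus a_{n+2} = (n(n-1) + 3 n - 4) / ((n+1)(n+2)) * a_n.

Check with a_0 = 2, a_1 = 0 (apply the recurrence for n = 0, 1, 2, 3): a_0 = 2, a_1 = 0, a_2 = -4, a_3 = 0, a_4 = -4/3, a_5 = 0.

a_(n+2) = (n(n-1) + 3 n - 4) / ((n+1)(n+2)) * a_n; check: a_0 = 2, a_1 = 0, a_2 = -4, a_3 = 0, a_4 = -4/3, a_5 = 0


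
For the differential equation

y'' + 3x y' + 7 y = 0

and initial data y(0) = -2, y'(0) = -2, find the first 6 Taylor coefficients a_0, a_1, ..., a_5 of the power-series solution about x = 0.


Ansatz: y(x) = sum_{n>=0} a_n x^n, so y'(x) = sum_{n>=1} n a_n x^(n-1) and y''(x) = sum_{n>=2} n(n-1) a_n x^(n-2).
Substitute into P(x) y'' + Q(x) y' + R(x) y = 0 with P(x) = 1, Q(x) = 3x, R(x) = 7, and match powers of x.
Initial conditions: a_0 = -2, a_1 = -2.
Setting the coefficient of each power of x to zero and solving order by order (substituting the coefficients already found):
  x^0: 2 a_2 + 7 a_0 = 0  ->  2 a_2 = -7 a_0 = 14  ->  a_2 = 7
  x^1: 6 a_3 + 10 a_1 = 0  ->  6 a_3 = -10 a_1 = 20  ->  a_3 = 10/3
  x^2: 12 a_4 + 13 a_2 = 0  ->  12 a_4 = -13 a_2 = -91  ->  a_4 = -91/12
  x^3: 20 a_5 + 16 a_3 = 0  ->  20 a_5 = -16 a_3 = -160/3  ->  a_5 = -8/3
Truncated series: y(x) = -2 - 2 x + 7 x^2 + (10/3) x^3 - (91/12) x^4 - (8/3) x^5 + O(x^6).

a_0 = -2; a_1 = -2; a_2 = 7; a_3 = 10/3; a_4 = -91/12; a_5 = -8/3


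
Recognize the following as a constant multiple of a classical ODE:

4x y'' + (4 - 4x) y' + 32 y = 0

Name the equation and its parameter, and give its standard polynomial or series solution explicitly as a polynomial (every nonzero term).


All three coefficients share the factor 4; dividing through by 4 gives  x y'' + (1 - x) y' + 8 y = 0.
This matches the Laguerre equation x y'' + (1 - x) y' + n y = 0 with n = 8; the polynomial solution is L_8(x).
With y = sum_k a_k x^k, matching x^k gives (k+1)k a_{k+1} + (k+1) a_{k+1} - k a_k + n a_k = 0, i.e. (k+1)^2 a_{k+1} = (k - n) a_k = (k - 8) a_k. The right side vanishes at k = 8, so the series terminates at degree 8.
Standard normalization L_n(0) = 1 gives a_0 = 1. Work upward with a_{k+1} = (k - 8) a_k / (k+1)^2:
  a_1 = (0 - 8)(1) / 1^2 = -8/1 = -8
  a_2 = (1 - 8)(-8) / 2^2 = 56/4 = 14
  a_3 = (2 - 8)(14) / 3^2 = -84/9 = -28/3
  a_4 = (3 - 8)(-28/3) / 4^2 = (140/3)/16 = 35/12
  a_5 = (4 - 8)(35/12) / 5^2 = (-35/3)/25 = -7/15
  a_6 = (5 - 8)(-7/15) / 6^2 = (7/5)/36 = 7/180
  a_7 = (6 - 8)(7/180) / 7^2 = (-7/90)/49 = -1/630
  a_8 = (7 - 8)(-1/630) / 8^2 = (1/630)/64 = 1/40320
Hence L_8(x) = x^8/40320 - x^7/630 + 7 x^6/180 - 7 x^5/15 + 35 x^4/12 - 28 x^3/3 + 14 x^2 - 8 x + 1.

L_8(x); series = x^8/40320 - x^7/630 + 7 x^6/180 - 7 x^5/15 + 35 x^4/12 - 28 x^3/3 + 14 x^2 - 8 x + 1


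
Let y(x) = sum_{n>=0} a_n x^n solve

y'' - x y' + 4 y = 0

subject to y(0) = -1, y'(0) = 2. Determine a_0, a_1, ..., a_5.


Ansatz: y(x) = sum_{n>=0} a_n x^n, so y'(x) = sum_{n>=1} n a_n x^(n-1) and y''(x) = sum_{n>=2} n(n-1) a_n x^(n-2).
Substitute into P(x) y'' + Q(x) y' + R(x) y = 0 with P(x) = 1, Q(x) = -x, R(x) = 4, and match powers of x.
Initial conditions: a_0 = -1, a_1 = 2.
Setting the coefficient of each power of x to zero and solving order by order (substituting the coefficients already found):
  x^0: 2 a_2 + 4 a_0 = 0  ->  2 a_2 = -4 a_0 = 4  ->  a_2 = 2
  x^1: 6 a_3 + 3 a_1 = 0  ->  6 a_3 = -3 a_1 = -6  ->  a_3 = -1
  x^2: 12 a_4 + 2 a_2 = 0  ->  12 a_4 = -2 a_2 = -4  ->  a_4 = -1/3
  x^3: 20 a_5 + a_3 = 0  ->  20 a_5 = -a_3 = 1  ->  a_5 = 1/20
Truncated series: y(x) = -1 + 2 x + 2 x^2 - x^3 - (1/3) x^4 + (1/20) x^5 + O(x^6).

a_0 = -1; a_1 = 2; a_2 = 2; a_3 = -1; a_4 = -1/3; a_5 = 1/20


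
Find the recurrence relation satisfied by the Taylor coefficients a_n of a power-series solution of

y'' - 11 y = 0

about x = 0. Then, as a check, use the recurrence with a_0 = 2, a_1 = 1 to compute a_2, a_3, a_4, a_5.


Substitute y = sum_n a_n x^n into y'' + (const) y = 0.
y''(x) = sum_{n>=0} (n+2)(n+1) a_{n+2} x^n.
The ODE becomes sum_n [(n+2)(n+1) a_{n+2} - 11 a_n] x^n = 0.
Setting each coefficient to zero gives the recurrence:
  (n+2)(n+1) a_{n+2} - 11 a_n = 0,
  a_{n+2} = 11 / ((n+1)(n+2)) a_n.

Check with a_0 = 2, a_1 = 1 (apply the recurrence for n = 0, 1, 2, 3): a_0 = 2, a_1 = 1, a_2 = 11, a_3 = 11/6, a_4 = 121/12, a_5 = 121/120.

a_{n+2} = 11/((n+1)(n+2)) * a_n; check: a_0 = 2, a_1 = 1, a_2 = 11, a_3 = 11/6, a_4 = 121/12, a_5 = 121/120


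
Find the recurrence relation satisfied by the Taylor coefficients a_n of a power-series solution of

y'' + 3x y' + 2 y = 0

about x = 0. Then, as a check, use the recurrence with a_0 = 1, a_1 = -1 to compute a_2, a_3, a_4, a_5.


Substitute y = sum_n a_n x^n.
y''(x) has coefficient (n+2)(n+1) a_{n+2} at x^n;
3 x y'(x) has coefficient 3 n a_n at x^n (shift);
2 y(x) has coefficient 2 a_n at x^n.
Matching x^n: (n+2)(n+1) a_{n+2} + (3n + 2) a_n = 0.
Thus a_{n+2} = (-3n - 2) / ((n+1)(n+2)) * a_n.

Check with a_0 = 1, a_1 = -1 (apply the recurrence for n = 0, 1, 2, 3): a_0 = 1, a_1 = -1, a_2 = -1, a_3 = 5/6, a_4 = 2/3, a_5 = -11/24.

a_(n+2) = (-3n - 2) / ((n+1)(n+2)) * a_n; check: a_0 = 1, a_1 = -1, a_2 = -1, a_3 = 5/6, a_4 = 2/3, a_5 = -11/24


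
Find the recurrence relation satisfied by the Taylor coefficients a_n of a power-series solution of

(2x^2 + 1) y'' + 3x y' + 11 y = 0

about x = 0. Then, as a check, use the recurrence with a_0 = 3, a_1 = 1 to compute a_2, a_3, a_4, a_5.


Substitute y = sum_n a_n x^n.
(1 + 2 x^2) y'' contributes (n+2)(n+1) a_{n+2} + 2 n(n-1) a_n at x^n.
3 x y'(x) contributes 3 n a_n at x^n.
11 y(x) contributes 11 a_n at x^n.
Matching x^n: (n+2)(n+1) a_{n+2} + (2 n(n-1) + 3 n + 11) a_n = 0.
Thus a_{n+2} = (-2 n(n-1) - 3 n - 11) / ((n+1)(n+2)) * a_n.

Check with a_0 = 3, a_1 = 1 (apply the recurrence for n = 0, 1, 2, 3): a_0 = 3, a_1 = 1, a_2 = -33/2, a_3 = -7/3, a_4 = 231/8, a_5 = 56/15.

a_(n+2) = (-2 n(n-1) - 3 n - 11) / ((n+1)(n+2)) * a_n; check: a_0 = 3, a_1 = 1, a_2 = -33/2, a_3 = -7/3, a_4 = 231/8, a_5 = 56/15


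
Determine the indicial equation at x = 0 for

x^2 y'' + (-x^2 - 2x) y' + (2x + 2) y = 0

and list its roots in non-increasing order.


Divide by x^2 to reach normal form y'' + P_1(x) y' + P_2(x) y = 0 with P_1(x) = -1 - 2/x and P_2(x) = 2/x + 2/x^2.
x = 0 is a singular point because the y'-coefficient -1 - 2/x has a pole at x = 0 and the y-coefficient 2/x + 2/x^2 has a pole at x = 0.
It is a regular singular point because x P_1(x) = p(x) = -x - 2 and x^2 P_2(x) = q(x) = 2x + 2 are polynomials, hence analytic at x = 0.
p(0) = -2,  q(0) = 2.
Indicial equation: r(r-1) + p(0) r + q(0) = 0, i.e. r^2 + (p(0) - 1) r + q(0) = 0, i.e. r^2 - 3 r + 2 = 0.
Discriminant: (-3)^2 - 4(2) = 1, so r = (3 ± 1)/2.
Solving: r_1 = 2, r_2 = 1.

indicial: r^2 - 3 r + 2 = 0; roots r_1 = 2, r_2 = 1


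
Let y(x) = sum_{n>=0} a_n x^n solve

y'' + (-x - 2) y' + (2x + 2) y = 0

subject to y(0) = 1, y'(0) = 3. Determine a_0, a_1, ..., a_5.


Ansatz: y(x) = sum_{n>=0} a_n x^n, so y'(x) = sum_{n>=1} n a_n x^(n-1) and y''(x) = sum_{n>=2} n(n-1) a_n x^(n-2).
Substitute into P(x) y'' + Q(x) y' + R(x) y = 0 with P(x) = 1, Q(x) = -x - 2, R(x) = 2x + 2, and match powers of x.
Initial conditions: a_0 = 1, a_1 = 3.
Setting the coefficient of each power of x to zero and solving order by order (substituting the coefficients already found):
  x^0: 2 a_2 - 2 a_1 + 2 a_0 = 0  ->  2 a_2 = 2 a_1 - 2 a_0 = 4  ->  a_2 = 2
  x^1: 6 a_3 - 4 a_2 + a_1 + 2 a_0 = 0  ->  6 a_3 = 4 a_2 - a_1 - 2 a_0 = 3  ->  a_3 = 1/2
  x^2: 12 a_4 - 6 a_3 + 2 a_1 = 0  ->  12 a_4 = 6 a_3 - 2 a_1 = -3  ->  a_4 = -1/4
  x^3: 20 a_5 - 8 a_4 - a_3 + 2 a_2 = 0  ->  20 a_5 = 8 a_4 + a_3 - 2 a_2 = -11/2  ->  a_5 = -11/40
Truncated series: y(x) = 1 + 3 x + 2 x^2 + (1/2) x^3 - (1/4) x^4 - (11/40) x^5 + O(x^6).

a_0 = 1; a_1 = 3; a_2 = 2; a_3 = 1/2; a_4 = -1/4; a_5 = -11/40


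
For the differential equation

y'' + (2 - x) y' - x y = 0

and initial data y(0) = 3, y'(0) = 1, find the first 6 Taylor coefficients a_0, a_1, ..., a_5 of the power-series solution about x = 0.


Ansatz: y(x) = sum_{n>=0} a_n x^n, so y'(x) = sum_{n>=1} n a_n x^(n-1) and y''(x) = sum_{n>=2} n(n-1) a_n x^(n-2).
Substitute into P(x) y'' + Q(x) y' + R(x) y = 0 with P(x) = 1, Q(x) = 2 - x, R(x) = -x, and match powers of x.
Initial conditions: a_0 = 3, a_1 = 1.
Setting the coefficient of each power of x to zero and solving order by order (substituting the coefficients already found):
  x^0: 2 a_2 + 2 a_1 = 0  ->  2 a_2 = -2 a_1 = -2  ->  a_2 = -1
  x^1: 6 a_3 + 4 a_2 - a_1 - a_0 = 0  ->  6 a_3 = -4 a_2 + a_1 + a_0 = 8  ->  a_3 = 4/3
  x^2: 12 a_4 + 6 a_3 - 2 a_2 - a_1 = 0  ->  12 a_4 = -6 a_3 + 2 a_2 + a_1 = -9  ->  a_4 = -3/4
  x^3: 20 a_5 + 8 a_4 - 3 a_3 - a_2 = 0  ->  20 a_5 = -8 a_4 + 3 a_3 + a_2 = 9  ->  a_5 = 9/20
Truncated series: y(x) = 3 + x - x^2 + (4/3) x^3 - (3/4) x^4 + (9/20) x^5 + O(x^6).

a_0 = 3; a_1 = 1; a_2 = -1; a_3 = 4/3; a_4 = -3/4; a_5 = 9/20


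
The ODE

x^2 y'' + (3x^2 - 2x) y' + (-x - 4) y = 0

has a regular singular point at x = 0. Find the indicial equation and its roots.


Divide by x^2 to reach normal form y'' + P_1(x) y' + P_2(x) y = 0 with P_1(x) = 3 - 2/x and P_2(x) = -1/x - 4/x^2.
x = 0 is a singular point because the y'-coefficient 3 - 2/x has a pole at x = 0 and the y-coefficient -1/x - 4/x^2 has a pole at x = 0.
It is a regular singular point because x P_1(x) = p(x) = 3x - 2 and x^2 P_2(x) = q(x) = -x - 4 are polynomials, hence analytic at x = 0.
p(0) = -2,  q(0) = -4.
Indicial equation: r(r-1) + p(0) r + q(0) = 0, i.e. r^2 + (p(0) - 1) r + q(0) = 0, i.e. r^2 - 3 r - 4 = 0.
Discriminant: (-3)^2 - 4(-4) = 25, so r = (3 ± 5)/2.
Solving: r_1 = 4, r_2 = -1.

indicial: r^2 - 3 r - 4 = 0; roots r_1 = 4, r_2 = -1


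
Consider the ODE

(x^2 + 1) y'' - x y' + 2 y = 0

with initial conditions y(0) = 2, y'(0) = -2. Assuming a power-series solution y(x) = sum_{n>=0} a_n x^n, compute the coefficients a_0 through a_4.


Ansatz: y(x) = sum_{n>=0} a_n x^n, so y'(x) = sum_{n>=1} n a_n x^(n-1) and y''(x) = sum_{n>=2} n(n-1) a_n x^(n-2).
Substitute into P(x) y'' + Q(x) y' + R(x) y = 0 with P(x) = x^2 + 1, Q(x) = -x, R(x) = 2, and match powers of x.
Initial conditions: a_0 = 2, a_1 = -2.
Setting the coefficient of each power of x to zero and solving order by order (substituting the coefficients already found):
  x^0: 2 a_2 + 2 a_0 = 0  ->  2 a_2 = -2 a_0 = -4  ->  a_2 = -2
  x^1: 6 a_3 + a_1 = 0  ->  6 a_3 = -a_1 = 2  ->  a_3 = 1/3
  x^2: 12 a_4 + 2 a_2 = 0  ->  12 a_4 = -2 a_2 = 4  ->  a_4 = 1/3
Truncated series: y(x) = 2 - 2 x - 2 x^2 + (1/3) x^3 + (1/3) x^4 + O(x^5).

a_0 = 2; a_1 = -2; a_2 = -2; a_3 = 1/3; a_4 = 1/3


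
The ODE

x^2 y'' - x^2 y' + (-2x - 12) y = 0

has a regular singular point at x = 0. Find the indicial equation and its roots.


Divide by x^2 to reach normal form y'' + P_1(x) y' + P_2(x) y = 0 with P_1(x) = -1 and P_2(x) = -2/x - 12/x^2.
x = 0 is a singular point because the y-coefficient -2/x - 12/x^2 has a pole at x = 0.
It is a regular singular point because x P_1(x) = p(x) = -x and x^2 P_2(x) = q(x) = -2x - 12 are polynomials, hence analytic at x = 0.
p(0) = 0,  q(0) = -12.
Indicial equation: r(r-1) + p(0) r + q(0) = 0, i.e. r^2 + (p(0) - 1) r + q(0) = 0, i.e. r^2 - 1 r - 12 = 0.
Discriminant: (-1)^2 - 4(-12) = 49, so r = (1 ± 7)/2.
Solving: r_1 = 4, r_2 = -3.

indicial: r^2 - 1 r - 12 = 0; roots r_1 = 4, r_2 = -3


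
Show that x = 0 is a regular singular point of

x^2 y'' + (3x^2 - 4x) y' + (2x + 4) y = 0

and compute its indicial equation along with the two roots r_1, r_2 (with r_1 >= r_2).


Divide by x^2 to reach normal form y'' + P_1(x) y' + P_2(x) y = 0 with P_1(x) = 3 - 4/x and P_2(x) = 2/x + 4/x^2.
x = 0 is a singular point because the y'-coefficient 3 - 4/x has a pole at x = 0 and the y-coefficient 2/x + 4/x^2 has a pole at x = 0.
It is a regular singular point because x P_1(x) = p(x) = 3x - 4 and x^2 P_2(x) = q(x) = 2x + 4 are polynomials, hence analytic at x = 0.
p(0) = -4,  q(0) = 4.
Indicial equation: r(r-1) + p(0) r + q(0) = 0, i.e. r^2 + (p(0) - 1) r + q(0) = 0, i.e. r^2 - 5 r + 4 = 0.
Discriminant: (-5)^2 - 4(4) = 9, so r = (5 ± 3)/2.
Solving: r_1 = 4, r_2 = 1.

indicial: r^2 - 5 r + 4 = 0; roots r_1 = 4, r_2 = 1


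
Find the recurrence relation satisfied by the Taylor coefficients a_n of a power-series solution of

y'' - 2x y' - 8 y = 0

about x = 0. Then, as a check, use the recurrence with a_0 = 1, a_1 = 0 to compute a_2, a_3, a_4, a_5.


Substitute y = sum_n a_n x^n.
y''(x) has coefficient (n+2)(n+1) a_{n+2} at x^n;
-2 x y'(x) has coefficient -2 n a_n at x^n (shift);
-8 y(x) has coefficient -8 a_n at x^n.
Matching x^n: (n+2)(n+1) a_{n+2} + (-2n - 8) a_n = 0.
Thus a_{n+2} = (2n + 8) / ((n+1)(n+2)) * a_n.

Check with a_0 = 1, a_1 = 0 (apply the recurrence for n = 0, 1, 2, 3): a_0 = 1, a_1 = 0, a_2 = 4, a_3 = 0, a_4 = 4, a_5 = 0.

a_(n+2) = (2n + 8) / ((n+1)(n+2)) * a_n; check: a_0 = 1, a_1 = 0, a_2 = 4, a_3 = 0, a_4 = 4, a_5 = 0


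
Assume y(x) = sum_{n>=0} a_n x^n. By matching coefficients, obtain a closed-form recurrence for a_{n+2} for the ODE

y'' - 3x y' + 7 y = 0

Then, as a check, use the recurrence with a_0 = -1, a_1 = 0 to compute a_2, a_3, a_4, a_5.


Substitute y = sum_n a_n x^n.
y''(x) has coefficient (n+2)(n+1) a_{n+2} at x^n;
-3 x y'(x) has coefficient -3 n a_n at x^n (shift);
7 y(x) has coefficient 7 a_n at x^n.
Matching x^n: (n+2)(n+1) a_{n+2} + (-3n + 7) a_n = 0.
Thus a_{n+2} = (3n - 7) / ((n+1)(n+2)) * a_n.

Check with a_0 = -1, a_1 = 0 (apply the recurrence for n = 0, 1, 2, 3): a_0 = -1, a_1 = 0, a_2 = 7/2, a_3 = 0, a_4 = -7/24, a_5 = 0.

a_(n+2) = (3n - 7) / ((n+1)(n+2)) * a_n; check: a_0 = -1, a_1 = 0, a_2 = 7/2, a_3 = 0, a_4 = -7/24, a_5 = 0


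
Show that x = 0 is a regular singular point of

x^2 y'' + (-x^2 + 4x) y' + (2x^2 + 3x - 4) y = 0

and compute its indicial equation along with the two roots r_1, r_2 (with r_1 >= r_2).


Divide by x^2 to reach normal form y'' + P_1(x) y' + P_2(x) y = 0 with P_1(x) = -1 + 4/x and P_2(x) = 2 + 3/x - 4/x^2.
x = 0 is a singular point because the y'-coefficient -1 + 4/x has a pole at x = 0 and the y-coefficient 2 + 3/x - 4/x^2 has a pole at x = 0.
It is a regular singular point because x P_1(x) = p(x) = 4 - x and x^2 P_2(x) = q(x) = 2x^2 + 3x - 4 are polynomials, hence analytic at x = 0.
p(0) = 4,  q(0) = -4.
Indicial equation: r(r-1) + p(0) r + q(0) = 0, i.e. r^2 + (p(0) - 1) r + q(0) = 0, i.e. r^2 + 3 r - 4 = 0.
Discriminant: (3)^2 - 4(-4) = 25, so r = (-3 ± 5)/2.
Solving: r_1 = 1, r_2 = -4.

indicial: r^2 + 3 r - 4 = 0; roots r_1 = 1, r_2 = -4


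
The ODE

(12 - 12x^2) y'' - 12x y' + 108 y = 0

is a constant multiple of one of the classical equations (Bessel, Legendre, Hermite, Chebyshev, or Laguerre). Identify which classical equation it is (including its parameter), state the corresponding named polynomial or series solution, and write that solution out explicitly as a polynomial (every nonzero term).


All three coefficients share the factor 12; dividing through by 12 gives  (1 - x^2) y'' - x y' + 9 y = 0.
This matches the Chebyshev equation (1 - x^2) y'' - x y' + n^2 y = 0 (note the -x y' term, not -2x y') with n^2 = 9, so n = 3; the polynomial solution is T_3(x).
With y = sum_k a_k x^k, matching x^k gives (k+2)(k+1) a_{k+2} = (k^2 - n^2) a_k = (k - 3)(k + 3) a_k. The right side vanishes at k = 3, so the series with the parity of 3 terminates at degree 3.
Standard normalization: leading coefficient of T_n is 2^(n-1), so a_3 = 2^2 = 4. Work downward with a_k = (k+1)(k+2) a_{k+2} / ((k - 3)(k + 3)):
  a_1 = (2)(3)(4) / ((1 - 3)(1 + 3)) = 24/(-8) = -3
Hence T_3(x) = 4 x^3 - 3 x.

T_3(x); series = 4 x^3 - 3 x


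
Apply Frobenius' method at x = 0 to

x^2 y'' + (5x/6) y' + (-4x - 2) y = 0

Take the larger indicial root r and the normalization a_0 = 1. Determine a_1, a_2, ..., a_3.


Write in Frobenius form y'' + (p(x)/x) y' + (q(x)/x^2) y = 0:
  p(x) = 5/6,  q(x) = -4x - 2.
Indicial equation: r(r-1) + (5/6) r + (-2) = 0 -> roots r_1 = 3/2, r_2 = -4/3.
Take r = r_1 = 3/2. Let y(x) = x^r sum_{n>=0} a_n x^n with a_0 = 1.
Substitute y = x^r sum a_n x^n and match x^{r+n}. The recurrence is
  D(n) a_n - 4 a_{n-1} = 0,  where D(n) = (r+n)(r+n-1) + (5/6)(r+n) + (-2).
  a_n = 4 / D(n) * a_{n-1}.
Since the indicial polynomial factors as (r - r_1)(r - r_2), D(n) = (r_1 + n - r_1)(r_1 + n - r_2) = n(n + 17/6).
Evaluating step by step (a_0 = 1):
  n = 1: D(1) = 1(1 + 17/6) = 23/6; numerator = 4(1) = 4; a_1 = (4)/(23/6) = 24/23
  n = 2: D(2) = 2(2 + 17/6) = 29/3; numerator = 4(24/23) = 96/23; a_2 = (96/23)/(29/3) = 288/667
  n = 3: D(3) = 3(3 + 17/6) = 35/2; numerator = 4(288/667) = 1152/667; a_3 = (1152/667)/(35/2) = 2304/23345

r = 3/2; a_0 = 1; a_1 = 24/23; a_2 = 288/667; a_3 = 2304/23345


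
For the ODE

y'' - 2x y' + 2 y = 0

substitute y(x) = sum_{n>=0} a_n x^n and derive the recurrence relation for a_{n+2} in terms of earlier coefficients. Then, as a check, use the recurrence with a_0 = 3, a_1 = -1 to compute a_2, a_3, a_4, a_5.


Substitute y = sum_n a_n x^n.
y''(x) has coefficient (n+2)(n+1) a_{n+2} at x^n;
-2 x y'(x) has coefficient -2 n a_n at x^n (shift);
2 y(x) has coefficient 2 a_n at x^n.
Matching x^n: (n+2)(n+1) a_{n+2} + (-2n + 2) a_n = 0.
Thus a_{n+2} = (2n - 2) / ((n+1)(n+2)) * a_n.

Check with a_0 = 3, a_1 = -1 (apply the recurrence for n = 0, 1, 2, 3): a_0 = 3, a_1 = -1, a_2 = -3, a_3 = 0, a_4 = -1/2, a_5 = 0.

a_(n+2) = (2n - 2) / ((n+1)(n+2)) * a_n; check: a_0 = 3, a_1 = -1, a_2 = -3, a_3 = 0, a_4 = -1/2, a_5 = 0


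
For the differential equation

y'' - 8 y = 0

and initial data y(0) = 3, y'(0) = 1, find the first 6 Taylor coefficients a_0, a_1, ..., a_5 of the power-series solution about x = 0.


Ansatz: y(x) = sum_{n>=0} a_n x^n, so y'(x) = sum_{n>=1} n a_n x^(n-1) and y''(x) = sum_{n>=2} n(n-1) a_n x^(n-2).
Substitute into P(x) y'' + Q(x) y' + R(x) y = 0 with P(x) = 1, Q(x) = 0, R(x) = -8, and match powers of x.
Initial conditions: a_0 = 3, a_1 = 1.
Setting the coefficient of each power of x to zero and solving order by order (substituting the coefficients already found):
  x^0: 2 a_2 - 8 a_0 = 0  ->  2 a_2 = 8 a_0 = 24  ->  a_2 = 12
  x^1: 6 a_3 - 8 a_1 = 0  ->  6 a_3 = 8 a_1 = 8  ->  a_3 = 4/3
  x^2: 12 a_4 - 8 a_2 = 0  ->  12 a_4 = 8 a_2 = 96  ->  a_4 = 8
  x^3: 20 a_5 - 8 a_3 = 0  ->  20 a_5 = 8 a_3 = 32/3  ->  a_5 = 8/15
Truncated series: y(x) = 3 + x + 12 x^2 + (4/3) x^3 + 8 x^4 + (8/15) x^5 + O(x^6).

a_0 = 3; a_1 = 1; a_2 = 12; a_3 = 4/3; a_4 = 8; a_5 = 8/15


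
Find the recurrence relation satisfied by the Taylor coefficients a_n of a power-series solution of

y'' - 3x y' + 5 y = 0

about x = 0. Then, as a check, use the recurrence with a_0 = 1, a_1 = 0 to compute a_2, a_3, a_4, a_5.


Substitute y = sum_n a_n x^n.
y''(x) has coefficient (n+2)(n+1) a_{n+2} at x^n;
-3 x y'(x) has coefficient -3 n a_n at x^n (shift);
5 y(x) has coefficient 5 a_n at x^n.
Matching x^n: (n+2)(n+1) a_{n+2} + (-3n + 5) a_n = 0.
Thus a_{n+2} = (3n - 5) / ((n+1)(n+2)) * a_n.

Check with a_0 = 1, a_1 = 0 (apply the recurrence for n = 0, 1, 2, 3): a_0 = 1, a_1 = 0, a_2 = -5/2, a_3 = 0, a_4 = -5/24, a_5 = 0.

a_(n+2) = (3n - 5) / ((n+1)(n+2)) * a_n; check: a_0 = 1, a_1 = 0, a_2 = -5/2, a_3 = 0, a_4 = -5/24, a_5 = 0


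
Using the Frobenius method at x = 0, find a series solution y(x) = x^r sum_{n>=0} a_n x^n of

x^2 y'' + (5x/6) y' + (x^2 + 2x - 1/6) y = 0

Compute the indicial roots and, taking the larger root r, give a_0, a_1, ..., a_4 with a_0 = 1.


Write in Frobenius form y'' + (p(x)/x) y' + (q(x)/x^2) y = 0:
  p(x) = 5/6,  q(x) = x^2 + 2x - 1/6.
Indicial equation: r(r-1) + (5/6) r + (-1/6) = 0 -> roots r_1 = 1/2, r_2 = -1/3.
Take r = r_1 = 1/2. Let y(x) = x^r sum_{n>=0} a_n x^n with a_0 = 1.
Substitute y = x^r sum a_n x^n and match x^{r+n}. The recurrence is
  D(n) a_n + 2 a_{n-1} + 1 a_{n-2} = 0,  where D(n) = (r+n)(r+n-1) + (5/6)(r+n) + (-1/6).
  a_n = [-2 a_{n-1} - 1 a_{n-2}] / D(n).
Since the indicial polynomial factors as (r - r_1)(r - r_2), D(n) = (r_1 + n - r_1)(r_1 + n - r_2) = n(n + 5/6).
Evaluating step by step (a_0 = 1):
  n = 1: D(1) = 1(1 + 5/6) = 11/6; numerator = -2(1) = -2; a_1 = (-2)/(11/6) = -12/11
  n = 2: D(2) = 2(2 + 5/6) = 17/3; numerator = -2(-12/11) - 1(1) = 13/11; a_2 = (13/11)/(17/3) = 39/187
  n = 3: D(3) = 3(3 + 5/6) = 23/2; numerator = -2(39/187) - 1(-12/11) = 126/187; a_3 = (126/187)/(23/2) = 252/4301
  n = 4: D(4) = 4(4 + 5/6) = 58/3; numerator = -2(252/4301) - 1(39/187) = -1401/4301; a_4 = (-1401/4301)/(58/3) = -4203/249458

r = 1/2; a_0 = 1; a_1 = -12/11; a_2 = 39/187; a_3 = 252/4301; a_4 = -4203/249458


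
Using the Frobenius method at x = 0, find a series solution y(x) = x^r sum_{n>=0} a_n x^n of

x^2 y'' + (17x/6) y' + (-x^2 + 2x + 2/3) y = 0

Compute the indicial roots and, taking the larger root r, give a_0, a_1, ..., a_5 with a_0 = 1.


Write in Frobenius form y'' + (p(x)/x) y' + (q(x)/x^2) y = 0:
  p(x) = 17/6,  q(x) = -x^2 + 2x + 2/3.
Indicial equation: r(r-1) + (17/6) r + (2/3) = 0 -> roots r_1 = -1/2, r_2 = -4/3.
Take r = r_1 = -1/2. Let y(x) = x^r sum_{n>=0} a_n x^n with a_0 = 1.
Substitute y = x^r sum a_n x^n and match x^{r+n}. The recurrence is
  D(n) a_n + 2 a_{n-1} - 1 a_{n-2} = 0,  where D(n) = (r+n)(r+n-1) + (17/6)(r+n) + (2/3).
  a_n = [-2 a_{n-1} + 1 a_{n-2}] / D(n).
Since the indicial polynomial factors as (r - r_1)(r - r_2), D(n) = (r_1 + n - r_1)(r_1 + n - r_2) = n(n + 5/6).
Evaluating step by step (a_0 = 1):
  n = 1: D(1) = 1(1 + 5/6) = 11/6; numerator = -2(1) = -2; a_1 = (-2)/(11/6) = -12/11
  n = 2: D(2) = 2(2 + 5/6) = 17/3; numerator = -2(-12/11) + 1(1) = 35/11; a_2 = (35/11)/(17/3) = 105/187
  n = 3: D(3) = 3(3 + 5/6) = 23/2; numerator = -2(105/187) + 1(-12/11) = -414/187; a_3 = (-414/187)/(23/2) = -36/187
  n = 4: D(4) = 4(4 + 5/6) = 58/3; numerator = -2(-36/187) + 1(105/187) = 177/187; a_4 = (177/187)/(58/3) = 531/10846
  n = 5: D(5) = 5(5 + 5/6) = 175/6; numerator = -2(531/10846) + 1(-36/187) = -1575/5423; a_5 = (-1575/5423)/(175/6) = -54/5423

r = -1/2; a_0 = 1; a_1 = -12/11; a_2 = 105/187; a_3 = -36/187; a_4 = 531/10846; a_5 = -54/5423


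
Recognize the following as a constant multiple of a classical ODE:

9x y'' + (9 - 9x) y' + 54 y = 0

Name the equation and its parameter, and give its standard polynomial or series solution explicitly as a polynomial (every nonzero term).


All three coefficients share the factor 9; dividing through by 9 gives  x y'' + (1 - x) y' + 6 y = 0.
This matches the Laguerre equation x y'' + (1 - x) y' + n y = 0 with n = 6; the polynomial solution is L_6(x).
With y = sum_k a_k x^k, matching x^k gives (k+1)k a_{k+1} + (k+1) a_{k+1} - k a_k + n a_k = 0, i.e. (k+1)^2 a_{k+1} = (k - n) a_k = (k - 6) a_k. The right side vanishes at k = 6, so the series terminates at degree 6.
Standard normalization L_n(0) = 1 gives a_0 = 1. Work upward with a_{k+1} = (k - 6) a_k / (k+1)^2:
  a_1 = (0 - 6)(1) / 1^2 = -6/1 = -6
  a_2 = (1 - 6)(-6) / 2^2 = 30/4 = 15/2
  a_3 = (2 - 6)(15/2) / 3^2 = -30/9 = -10/3
  a_4 = (3 - 6)(-10/3) / 4^2 = 10/16 = 5/8
  a_5 = (4 - 6)(5/8) / 5^2 = (-5/4)/25 = -1/20
  a_6 = (5 - 6)(-1/20) / 6^2 = (1/20)/36 = 1/720
Hence L_6(x) = x^6/720 - x^5/20 + 5 x^4/8 - 10 x^3/3 + 15 x^2/2 - 6 x + 1.

L_6(x); series = x^6/720 - x^5/20 + 5 x^4/8 - 10 x^3/3 + 15 x^2/2 - 6 x + 1


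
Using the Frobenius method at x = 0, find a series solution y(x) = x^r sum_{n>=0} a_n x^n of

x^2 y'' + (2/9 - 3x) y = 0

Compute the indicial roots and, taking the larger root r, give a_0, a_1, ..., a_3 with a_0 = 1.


Write in Frobenius form y'' + (p(x)/x) y' + (q(x)/x^2) y = 0:
  p(x) = 0,  q(x) = 2/9 - 3x.
Indicial equation: r(r-1) + (0) r + (2/9) = 0 -> roots r_1 = 2/3, r_2 = 1/3.
Take r = r_1 = 2/3. Let y(x) = x^r sum_{n>=0} a_n x^n with a_0 = 1.
Substitute y = x^r sum a_n x^n and match x^{r+n}. The recurrence is
  D(n) a_n - 3 a_{n-1} = 0,  where D(n) = (r+n)(r+n-1) + (0)(r+n) + (2/9).
  a_n = 3 / D(n) * a_{n-1}.
Since the indicial polynomial factors as (r - r_1)(r - r_2), D(n) = (r_1 + n - r_1)(r_1 + n - r_2) = n(n + 1/3).
Evaluating step by step (a_0 = 1):
  n = 1: D(1) = 1(1 + 1/3) = 4/3; numerator = 3(1) = 3; a_1 = (3)/(4/3) = 9/4
  n = 2: D(2) = 2(2 + 1/3) = 14/3; numerator = 3(9/4) = 27/4; a_2 = (27/4)/(14/3) = 81/56
  n = 3: D(3) = 3(3 + 1/3) = 10; numerator = 3(81/56) = 243/56; a_3 = (243/56)/(10) = 243/560

r = 2/3; a_0 = 1; a_1 = 9/4; a_2 = 81/56; a_3 = 243/560
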